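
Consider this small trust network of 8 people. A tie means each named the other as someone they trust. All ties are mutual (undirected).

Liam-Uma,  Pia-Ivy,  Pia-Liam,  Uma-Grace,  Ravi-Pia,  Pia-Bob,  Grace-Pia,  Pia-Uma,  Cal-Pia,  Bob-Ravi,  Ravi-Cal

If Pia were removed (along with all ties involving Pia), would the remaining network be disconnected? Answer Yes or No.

Yes

Removing Pia leaves {Bob, Cal, and Ravi} with no path to {Grace, Liam, and Uma}, so the network splits into 3 components. Pia is a cut vertex.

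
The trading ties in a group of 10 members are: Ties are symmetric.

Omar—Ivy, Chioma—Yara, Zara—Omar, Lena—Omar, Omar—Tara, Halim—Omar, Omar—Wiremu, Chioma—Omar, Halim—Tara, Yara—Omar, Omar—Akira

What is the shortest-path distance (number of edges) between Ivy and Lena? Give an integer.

2

One shortest route is Ivy – Omar – Lena, which uses 2 edges, and Ivy and Lena are not directly tied, so nothing shorter exists. So d(Ivy,Lena) = 2.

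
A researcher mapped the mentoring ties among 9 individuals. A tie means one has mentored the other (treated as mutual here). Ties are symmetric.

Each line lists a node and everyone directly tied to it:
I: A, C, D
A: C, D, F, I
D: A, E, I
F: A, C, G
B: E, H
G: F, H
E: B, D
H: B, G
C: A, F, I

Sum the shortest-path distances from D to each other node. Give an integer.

15

Distances from D: A:1, B:2, C:2, E:1, F:2, G:3, H:3, I:1.
Sum = 1 + 2 + 2 + 1 + 2 + 3 + 3 + 1 = 15.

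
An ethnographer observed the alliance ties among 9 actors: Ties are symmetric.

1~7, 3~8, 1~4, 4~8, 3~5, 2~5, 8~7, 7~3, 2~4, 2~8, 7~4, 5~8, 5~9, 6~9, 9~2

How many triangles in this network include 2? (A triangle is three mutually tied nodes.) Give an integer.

3

2's neighbors: 4, 5, 8, and 9.
Neighbor pairs that are themselves tied: 2–4–8; 2–5–8; 2–5–9. Each forms one triangle with 2, for 3 in total.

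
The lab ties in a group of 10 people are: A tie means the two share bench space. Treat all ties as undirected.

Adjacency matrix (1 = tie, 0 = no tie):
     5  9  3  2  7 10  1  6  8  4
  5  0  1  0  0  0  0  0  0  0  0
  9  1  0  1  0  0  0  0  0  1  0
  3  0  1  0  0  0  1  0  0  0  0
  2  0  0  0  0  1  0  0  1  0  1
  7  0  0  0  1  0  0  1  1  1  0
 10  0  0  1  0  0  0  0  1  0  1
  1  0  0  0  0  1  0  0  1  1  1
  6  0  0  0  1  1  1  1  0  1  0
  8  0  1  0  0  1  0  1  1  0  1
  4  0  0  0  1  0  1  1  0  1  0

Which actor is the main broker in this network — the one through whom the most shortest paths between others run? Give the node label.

Unnormalized betweenness of each node: 1:7/12, 2:7/12, 3:2, 4:11/3, 5:0, 6:31/6, 7:4/3, 8:137/12, 9:59/6, 10:53/12.
8 has the largest value, 137/12, making it the main broker — the node through which the most shortest paths run.

8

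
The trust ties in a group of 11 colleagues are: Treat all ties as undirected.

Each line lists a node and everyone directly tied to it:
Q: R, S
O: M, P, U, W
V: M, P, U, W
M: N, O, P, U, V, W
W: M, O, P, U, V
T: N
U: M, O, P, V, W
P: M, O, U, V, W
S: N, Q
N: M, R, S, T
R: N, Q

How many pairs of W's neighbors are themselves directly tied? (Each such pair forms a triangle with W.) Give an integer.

9

W's neighbors: M, O, P, U, and V.
Neighbor pairs that are themselves tied: W–M–O; W–M–P; W–M–U; W–M–V; W–O–P; W–O–U; W–P–U; W–P–V; W–U–V. Each forms one triangle with W, for 9 in total.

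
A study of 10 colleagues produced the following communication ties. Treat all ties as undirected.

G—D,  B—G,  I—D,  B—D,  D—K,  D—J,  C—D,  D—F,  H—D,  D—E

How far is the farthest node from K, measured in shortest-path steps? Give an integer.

Distances from K: B:2, C:2, D:1, E:2, F:2, G:2, H:2, I:2, J:2.
The largest is 2 (to B, C, J, I, E, H, G, and F), so the eccentricity of K is 2.

2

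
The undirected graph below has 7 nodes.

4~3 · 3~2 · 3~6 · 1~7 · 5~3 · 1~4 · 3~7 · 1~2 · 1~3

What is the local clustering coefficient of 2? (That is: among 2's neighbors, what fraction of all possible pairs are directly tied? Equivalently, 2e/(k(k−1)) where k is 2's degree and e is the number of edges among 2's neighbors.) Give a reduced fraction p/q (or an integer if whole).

2's neighbors: 1 and 3 (k = 2).
Possible neighbor pairs: C(2,2) = 1. Edges among them: 1–3 → e = 1.
Clustering(2) = 1/1.

1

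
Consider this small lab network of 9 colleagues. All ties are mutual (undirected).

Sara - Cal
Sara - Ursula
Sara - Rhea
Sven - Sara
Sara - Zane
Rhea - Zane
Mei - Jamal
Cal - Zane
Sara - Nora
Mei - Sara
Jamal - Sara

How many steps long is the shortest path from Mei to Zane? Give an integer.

2

One shortest route is Mei – Sara – Zane, which uses 2 edges, and Mei and Zane are not directly tied, so nothing shorter exists. So d(Mei,Zane) = 2.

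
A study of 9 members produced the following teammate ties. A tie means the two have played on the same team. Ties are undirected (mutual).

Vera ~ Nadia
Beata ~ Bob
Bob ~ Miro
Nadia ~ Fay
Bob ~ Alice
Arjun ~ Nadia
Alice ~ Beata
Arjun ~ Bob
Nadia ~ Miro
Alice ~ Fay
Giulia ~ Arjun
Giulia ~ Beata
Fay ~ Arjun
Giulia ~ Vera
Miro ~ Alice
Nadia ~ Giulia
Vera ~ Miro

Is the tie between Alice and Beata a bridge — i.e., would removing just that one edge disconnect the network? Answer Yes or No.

Even without that edge, Alice still reaches Beata via Alice – Bob – Beata, so the network stays connected. Not a bridge.

No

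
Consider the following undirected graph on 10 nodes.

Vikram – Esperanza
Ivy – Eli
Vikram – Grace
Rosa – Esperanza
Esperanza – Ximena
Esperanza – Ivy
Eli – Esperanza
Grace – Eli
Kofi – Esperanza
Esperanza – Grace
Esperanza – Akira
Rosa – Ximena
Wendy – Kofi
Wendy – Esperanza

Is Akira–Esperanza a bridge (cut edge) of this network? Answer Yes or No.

Without the Akira–Esperanza edge there is no alternate route between Akira and Esperanza, so the network disconnects. It is a bridge.

Yes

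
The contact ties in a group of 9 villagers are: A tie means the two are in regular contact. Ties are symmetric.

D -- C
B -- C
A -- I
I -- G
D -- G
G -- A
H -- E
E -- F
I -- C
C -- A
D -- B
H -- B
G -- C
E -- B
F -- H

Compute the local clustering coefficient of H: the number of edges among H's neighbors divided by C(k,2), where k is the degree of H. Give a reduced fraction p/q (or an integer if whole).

2/3

H's neighbors: B, E, and F (k = 3).
Possible neighbor pairs: C(3,2) = 3. Edges among them: B–E, E–F → e = 2.
Clustering(H) = 2/3.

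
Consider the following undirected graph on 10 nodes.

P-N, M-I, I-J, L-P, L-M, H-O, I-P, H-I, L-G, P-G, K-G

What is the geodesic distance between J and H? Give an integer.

2

One shortest route is J – I – H, which uses 2 edges, and J and H are not directly tied, so nothing shorter exists. So d(J,H) = 2.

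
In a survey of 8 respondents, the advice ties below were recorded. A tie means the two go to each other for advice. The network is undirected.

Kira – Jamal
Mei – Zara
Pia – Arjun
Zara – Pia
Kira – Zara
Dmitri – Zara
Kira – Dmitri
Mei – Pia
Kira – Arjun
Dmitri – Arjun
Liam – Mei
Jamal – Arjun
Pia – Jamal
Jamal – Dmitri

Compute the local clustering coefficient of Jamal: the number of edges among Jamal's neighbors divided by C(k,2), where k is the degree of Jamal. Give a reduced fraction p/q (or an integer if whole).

Jamal's neighbors: Arjun, Dmitri, Kira, and Pia (k = 4).
Possible neighbor pairs: C(4,2) = 6. Edges among them: Arjun–Dmitri, Arjun–Kira, Arjun–Pia, Dmitri–Kira → e = 4.
Clustering(Jamal) = 4/6 = 2/3.

2/3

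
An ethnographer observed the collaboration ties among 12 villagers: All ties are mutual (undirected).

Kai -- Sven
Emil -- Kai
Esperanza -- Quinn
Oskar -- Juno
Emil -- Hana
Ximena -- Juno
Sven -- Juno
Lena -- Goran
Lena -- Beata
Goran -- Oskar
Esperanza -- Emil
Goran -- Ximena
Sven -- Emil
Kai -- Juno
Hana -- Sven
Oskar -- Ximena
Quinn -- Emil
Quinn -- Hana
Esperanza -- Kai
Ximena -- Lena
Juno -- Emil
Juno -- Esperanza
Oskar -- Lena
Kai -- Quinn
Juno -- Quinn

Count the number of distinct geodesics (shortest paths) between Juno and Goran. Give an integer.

The shortest distance is 2. The length-2 paths are: Juno–Oskar–Goran; Juno–Ximena–Goran.
That gives 2 distinct shortest paths.

2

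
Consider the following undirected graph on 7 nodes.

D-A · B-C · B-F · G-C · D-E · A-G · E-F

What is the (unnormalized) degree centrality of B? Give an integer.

B is directly tied to C and F. That is 2 neighbors, so the degree of B is 2.

2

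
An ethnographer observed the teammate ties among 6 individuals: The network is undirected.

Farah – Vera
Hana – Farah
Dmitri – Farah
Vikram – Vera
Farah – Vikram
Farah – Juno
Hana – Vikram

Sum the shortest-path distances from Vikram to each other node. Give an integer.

7

Distances from Vikram: Dmitri:2, Farah:1, Hana:1, Juno:2, Vera:1.
Sum = 2 + 1 + 1 + 2 + 1 = 7.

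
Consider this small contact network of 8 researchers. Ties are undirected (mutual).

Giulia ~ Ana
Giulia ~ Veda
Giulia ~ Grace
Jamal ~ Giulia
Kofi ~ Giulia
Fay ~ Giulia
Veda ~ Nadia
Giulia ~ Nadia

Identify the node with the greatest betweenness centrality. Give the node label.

Giulia

Unnormalized betweenness of each node: Ana:0, Fay:0, Giulia:20, Grace:0, Jamal:0, Kofi:0, Nadia:0, Veda:0.
Giulia has the largest value, 20, making it the main broker — the node through which the most shortest paths run.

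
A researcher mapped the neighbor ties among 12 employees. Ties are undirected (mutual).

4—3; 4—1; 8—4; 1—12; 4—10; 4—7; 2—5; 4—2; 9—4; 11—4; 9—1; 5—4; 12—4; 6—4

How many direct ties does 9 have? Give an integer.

9 is directly tied to 1 and 4. That is 2 neighbors, so the degree of 9 is 2.

2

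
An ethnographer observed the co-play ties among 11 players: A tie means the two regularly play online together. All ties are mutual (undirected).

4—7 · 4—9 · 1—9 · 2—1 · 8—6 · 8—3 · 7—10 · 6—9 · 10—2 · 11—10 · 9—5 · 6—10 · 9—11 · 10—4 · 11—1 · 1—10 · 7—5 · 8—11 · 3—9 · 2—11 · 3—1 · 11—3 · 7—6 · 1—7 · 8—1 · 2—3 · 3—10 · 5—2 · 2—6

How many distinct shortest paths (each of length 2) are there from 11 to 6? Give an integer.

The shortest distance is 2. The length-2 paths are: 11–8–6; 11–9–6; 11–2–6; 11–10–6.
That gives 4 distinct shortest paths.

4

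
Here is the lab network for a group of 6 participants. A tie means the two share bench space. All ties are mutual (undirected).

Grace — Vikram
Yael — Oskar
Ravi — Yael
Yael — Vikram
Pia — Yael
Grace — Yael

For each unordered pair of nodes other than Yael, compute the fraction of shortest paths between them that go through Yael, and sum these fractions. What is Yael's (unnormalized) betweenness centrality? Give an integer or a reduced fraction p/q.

Pairs whose geodesics pass through Yael — Vikram–Pia: 1; Vikram–Oskar: 1; Vikram–Ravi: 1; Grace–Pia: 1; Grace–Oskar: 1; Grace–Ravi: 1; Pia–Oskar: 1; Pia–Ravi: 1; Oskar–Ravi: 1.
All other pairs contribute 0.
Summing the contributions gives betweenness(Yael) = 9.

9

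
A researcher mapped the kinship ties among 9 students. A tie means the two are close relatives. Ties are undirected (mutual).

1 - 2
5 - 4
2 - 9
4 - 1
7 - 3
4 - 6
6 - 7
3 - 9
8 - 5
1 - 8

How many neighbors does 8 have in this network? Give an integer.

2

8 is directly tied to 1 and 5. That is 2 neighbors, so the degree of 8 is 2.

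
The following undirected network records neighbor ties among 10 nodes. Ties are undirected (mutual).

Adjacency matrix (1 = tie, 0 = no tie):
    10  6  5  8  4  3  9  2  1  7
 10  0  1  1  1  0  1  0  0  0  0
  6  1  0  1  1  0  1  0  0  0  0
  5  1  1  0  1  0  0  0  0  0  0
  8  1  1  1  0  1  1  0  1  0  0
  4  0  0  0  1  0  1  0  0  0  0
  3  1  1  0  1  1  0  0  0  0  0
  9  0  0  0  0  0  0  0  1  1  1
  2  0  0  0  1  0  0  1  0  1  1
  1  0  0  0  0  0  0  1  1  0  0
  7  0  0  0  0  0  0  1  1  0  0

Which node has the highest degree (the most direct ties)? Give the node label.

8

Degrees — 1:2, 2:4, 3:4, 4:2, 5:3, 6:4, 7:2, 8:6, 9:3, 10:4.
The maximum is 6, attained only by 8.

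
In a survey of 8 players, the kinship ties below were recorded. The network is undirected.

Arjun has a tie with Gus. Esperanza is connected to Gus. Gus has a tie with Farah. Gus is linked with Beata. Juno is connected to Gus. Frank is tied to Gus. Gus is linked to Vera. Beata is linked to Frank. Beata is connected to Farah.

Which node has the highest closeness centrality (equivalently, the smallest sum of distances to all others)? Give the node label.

Farness (sum of distances to all others) for each node — Arjun:13, Beata:11, Esperanza:13, Farah:12, Frank:12, Gus:7, Juno:13, Vera:13.
The smallest farness is 7, for Gus, so Gus has the highest closeness.

Gus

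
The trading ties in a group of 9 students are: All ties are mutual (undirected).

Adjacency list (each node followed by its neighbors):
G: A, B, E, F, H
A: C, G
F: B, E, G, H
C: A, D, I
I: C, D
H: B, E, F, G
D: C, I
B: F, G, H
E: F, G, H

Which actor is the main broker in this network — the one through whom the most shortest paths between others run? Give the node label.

Unnormalized betweenness of each node: A:15, B:0, C:12, D:0, E:0, F:1/3, G:49/3, H:1/3, I:0.
G has the largest value, 49/3, making it the main broker — the node through which the most shortest paths run.

G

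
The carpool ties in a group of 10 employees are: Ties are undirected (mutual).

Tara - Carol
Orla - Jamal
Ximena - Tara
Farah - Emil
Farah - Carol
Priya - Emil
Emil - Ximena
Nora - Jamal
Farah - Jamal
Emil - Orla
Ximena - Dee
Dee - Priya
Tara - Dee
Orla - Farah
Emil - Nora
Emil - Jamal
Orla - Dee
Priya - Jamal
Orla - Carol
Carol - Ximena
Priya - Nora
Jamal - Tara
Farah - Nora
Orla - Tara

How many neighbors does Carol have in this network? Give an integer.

Carol is directly tied to Farah, Orla, Tara, and Ximena. That is 4 neighbors, so the degree of Carol is 4.

4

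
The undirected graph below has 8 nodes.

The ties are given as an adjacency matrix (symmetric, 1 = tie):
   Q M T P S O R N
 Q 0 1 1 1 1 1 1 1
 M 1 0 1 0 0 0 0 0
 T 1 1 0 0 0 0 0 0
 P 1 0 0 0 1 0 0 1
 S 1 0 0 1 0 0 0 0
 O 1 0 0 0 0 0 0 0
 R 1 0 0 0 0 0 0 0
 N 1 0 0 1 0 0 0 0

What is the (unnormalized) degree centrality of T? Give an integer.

T is directly tied to M and Q. That is 2 neighbors, so the degree of T is 2.

2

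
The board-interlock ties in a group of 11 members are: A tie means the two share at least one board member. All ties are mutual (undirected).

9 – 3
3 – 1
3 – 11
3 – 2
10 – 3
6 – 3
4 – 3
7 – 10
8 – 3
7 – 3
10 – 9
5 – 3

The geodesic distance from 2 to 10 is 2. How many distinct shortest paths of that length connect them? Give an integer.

1

The shortest distance is 2, and the only length-2 path is 2–3–10. So there is exactly 1 shortest path.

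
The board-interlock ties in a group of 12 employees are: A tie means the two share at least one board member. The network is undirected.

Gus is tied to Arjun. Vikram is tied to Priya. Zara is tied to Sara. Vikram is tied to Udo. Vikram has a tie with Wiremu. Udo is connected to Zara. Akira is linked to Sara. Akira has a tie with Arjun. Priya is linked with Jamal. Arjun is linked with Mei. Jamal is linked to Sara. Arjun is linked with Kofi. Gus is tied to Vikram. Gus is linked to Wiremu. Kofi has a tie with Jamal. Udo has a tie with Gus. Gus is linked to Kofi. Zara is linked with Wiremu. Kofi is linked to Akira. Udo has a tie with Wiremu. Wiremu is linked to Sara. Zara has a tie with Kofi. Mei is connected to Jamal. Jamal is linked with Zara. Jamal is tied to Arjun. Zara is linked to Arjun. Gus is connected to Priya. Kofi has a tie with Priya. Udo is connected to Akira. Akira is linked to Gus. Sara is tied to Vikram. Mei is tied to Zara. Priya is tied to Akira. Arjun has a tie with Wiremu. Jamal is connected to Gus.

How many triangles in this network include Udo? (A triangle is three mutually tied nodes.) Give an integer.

Udo's neighbors: Akira, Gus, Vikram, Wiremu, and Zara.
Neighbor pairs that are themselves tied: Udo–Akira–Gus; Udo–Gus–Vikram; Udo–Gus–Wiremu; Udo–Vikram–Wiremu; Udo–Wiremu–Zara. Each forms one triangle with Udo, for 5 in total.

5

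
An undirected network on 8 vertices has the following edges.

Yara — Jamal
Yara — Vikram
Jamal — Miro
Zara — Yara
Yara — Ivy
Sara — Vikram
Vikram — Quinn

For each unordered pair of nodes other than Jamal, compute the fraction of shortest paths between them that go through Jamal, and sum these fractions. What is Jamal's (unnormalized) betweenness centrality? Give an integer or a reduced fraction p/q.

6

Pairs whose geodesics pass through Jamal — Zara–Miro: 1; Quinn–Miro: 1; Yara–Miro: 1; Ivy–Miro: 1; Sara–Miro: 1; Miro–Vikram: 1.
All other pairs contribute 0.
Summing the contributions gives betweenness(Jamal) = 6.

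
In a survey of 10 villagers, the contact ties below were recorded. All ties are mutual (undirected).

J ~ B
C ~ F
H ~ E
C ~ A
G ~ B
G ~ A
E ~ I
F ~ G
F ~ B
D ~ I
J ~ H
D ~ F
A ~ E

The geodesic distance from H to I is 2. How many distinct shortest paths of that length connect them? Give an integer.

1

The shortest distance is 2, and the only length-2 path is H–E–I. So there is exactly 1 shortest path.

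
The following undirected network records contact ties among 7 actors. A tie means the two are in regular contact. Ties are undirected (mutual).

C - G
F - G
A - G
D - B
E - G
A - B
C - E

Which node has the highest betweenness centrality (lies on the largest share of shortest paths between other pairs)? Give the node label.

Unnormalized betweenness of each node: A:8, B:5, C:0, D:0, E:0, F:0, G:11.
G has the largest value, 11, making it the main broker — the node through which the most shortest paths run.

G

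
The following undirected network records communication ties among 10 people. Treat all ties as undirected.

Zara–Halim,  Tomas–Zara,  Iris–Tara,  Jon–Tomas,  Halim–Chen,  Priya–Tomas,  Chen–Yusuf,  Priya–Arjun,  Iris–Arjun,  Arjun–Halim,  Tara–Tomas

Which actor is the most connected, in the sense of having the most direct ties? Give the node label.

Tomas

Degrees — Arjun:3, Chen:2, Halim:3, Iris:2, Jon:1, Priya:2, Tara:2, Tomas:4, Yusuf:1, Zara:2.
The maximum is 4, attained only by Tomas.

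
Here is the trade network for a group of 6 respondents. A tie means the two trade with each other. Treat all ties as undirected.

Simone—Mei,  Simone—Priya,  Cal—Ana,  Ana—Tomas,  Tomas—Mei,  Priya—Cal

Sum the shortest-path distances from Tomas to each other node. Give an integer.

Distances from Tomas: Ana:1, Cal:2, Mei:1, Priya:3, Simone:2.
Sum = 1 + 2 + 1 + 3 + 2 = 9.

9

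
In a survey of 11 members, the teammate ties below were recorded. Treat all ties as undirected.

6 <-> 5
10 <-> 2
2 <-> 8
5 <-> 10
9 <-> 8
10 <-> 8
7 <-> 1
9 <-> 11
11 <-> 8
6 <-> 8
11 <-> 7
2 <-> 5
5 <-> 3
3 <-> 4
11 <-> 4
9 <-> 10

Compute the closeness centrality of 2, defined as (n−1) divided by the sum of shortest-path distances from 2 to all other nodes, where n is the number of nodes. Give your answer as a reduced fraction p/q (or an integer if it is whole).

10/21

Distances from 2: 1:4, 3:2, 4:3, 5:1, 6:2, 7:3, 8:1, 9:2, 10:1, 11:2. Sum = 21.
n = 11, so closeness = 10/21.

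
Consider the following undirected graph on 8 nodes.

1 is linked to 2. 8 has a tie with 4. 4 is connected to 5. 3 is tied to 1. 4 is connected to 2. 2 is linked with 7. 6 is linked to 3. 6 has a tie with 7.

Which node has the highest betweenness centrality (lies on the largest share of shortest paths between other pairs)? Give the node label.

Unnormalized betweenness of each node: 1:4, 2:13, 3:1, 4:11, 5:0, 6:1, 7:4, 8:0.
2 has the largest value, 13, making it the main broker — the node through which the most shortest paths run.

2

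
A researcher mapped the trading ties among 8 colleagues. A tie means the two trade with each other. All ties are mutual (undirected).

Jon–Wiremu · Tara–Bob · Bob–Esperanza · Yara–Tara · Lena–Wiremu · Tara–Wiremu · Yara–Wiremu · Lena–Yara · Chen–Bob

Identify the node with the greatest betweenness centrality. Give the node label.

Unnormalized betweenness of each node: Bob:11, Chen:0, Esperanza:0, Jon:0, Lena:0, Tara:12, Wiremu:8, Yara:2.
Tara has the largest value, 12, making it the main broker — the node through which the most shortest paths run.

Tara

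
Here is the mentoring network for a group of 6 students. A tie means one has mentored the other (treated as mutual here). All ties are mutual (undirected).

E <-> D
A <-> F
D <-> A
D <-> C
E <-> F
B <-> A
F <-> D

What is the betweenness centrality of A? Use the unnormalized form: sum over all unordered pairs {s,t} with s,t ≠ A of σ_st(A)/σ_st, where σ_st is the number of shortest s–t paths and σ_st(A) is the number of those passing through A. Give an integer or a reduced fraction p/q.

Pairs whose geodesics pass through A — C–B: 1; E–B: 2/2; D–B: 1; B–F: 1.
All other pairs contribute 0.
Summing the contributions gives betweenness(A) = 4.

4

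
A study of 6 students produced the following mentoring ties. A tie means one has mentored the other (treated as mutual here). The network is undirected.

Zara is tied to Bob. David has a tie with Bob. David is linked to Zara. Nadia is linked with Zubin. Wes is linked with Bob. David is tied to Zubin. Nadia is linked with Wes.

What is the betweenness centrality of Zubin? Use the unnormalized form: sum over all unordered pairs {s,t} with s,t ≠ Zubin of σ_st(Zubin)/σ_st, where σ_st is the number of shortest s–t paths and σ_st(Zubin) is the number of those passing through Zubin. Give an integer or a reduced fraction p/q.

Pairs whose geodesics pass through Zubin — Zara–Nadia: 1/2; Nadia–David: 1.
All other pairs contribute 0.
Summing the contributions gives betweenness(Zubin) = 3/2.

3/2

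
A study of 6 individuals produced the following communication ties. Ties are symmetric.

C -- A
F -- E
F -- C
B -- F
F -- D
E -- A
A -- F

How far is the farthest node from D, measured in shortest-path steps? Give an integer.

Distances from D: A:2, B:2, C:2, E:2, F:1.
The largest is 2 (to B, A, E, and C), so the eccentricity of D is 2.

2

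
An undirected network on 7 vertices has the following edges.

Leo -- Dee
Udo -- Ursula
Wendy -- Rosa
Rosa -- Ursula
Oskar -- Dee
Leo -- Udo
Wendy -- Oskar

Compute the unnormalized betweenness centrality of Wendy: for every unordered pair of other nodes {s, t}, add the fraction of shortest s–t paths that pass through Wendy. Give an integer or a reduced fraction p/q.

3

Pairs whose geodesics pass through Wendy — Rosa–Oskar: 1; Rosa–Dee: 1; Oskar–Ursula: 1.
All other pairs contribute 0.
Summing the contributions gives betweenness(Wendy) = 3.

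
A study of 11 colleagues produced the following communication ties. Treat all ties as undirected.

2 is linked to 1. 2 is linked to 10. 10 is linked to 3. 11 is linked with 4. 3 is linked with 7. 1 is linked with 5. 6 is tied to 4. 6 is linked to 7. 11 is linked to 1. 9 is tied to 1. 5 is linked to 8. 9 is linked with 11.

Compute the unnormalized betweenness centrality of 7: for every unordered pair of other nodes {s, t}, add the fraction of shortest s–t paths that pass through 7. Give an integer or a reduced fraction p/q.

9/2

Pairs whose geodesics pass through 7 — 3–4: 1; 3–6: 1; 3–11: 1/2; 4–10: 1/2; 6–2: 1/2; 6–10: 1.
All other pairs contribute 0.
Summing the contributions gives betweenness(7) = 9/2.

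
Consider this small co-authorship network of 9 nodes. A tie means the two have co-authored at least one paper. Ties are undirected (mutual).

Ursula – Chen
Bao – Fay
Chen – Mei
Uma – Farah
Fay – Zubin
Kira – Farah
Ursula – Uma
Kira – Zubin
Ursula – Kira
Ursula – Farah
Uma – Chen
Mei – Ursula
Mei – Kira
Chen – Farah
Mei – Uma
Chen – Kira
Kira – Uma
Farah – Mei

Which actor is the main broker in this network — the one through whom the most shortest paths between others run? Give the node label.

Unnormalized betweenness of each node: Bao:0, Chen:0, Farah:0, Fay:7, Kira:15, Mei:0, Uma:0, Ursula:0, Zubin:12.
Kira has the largest value, 15, making it the main broker — the node through which the most shortest paths run.

Kira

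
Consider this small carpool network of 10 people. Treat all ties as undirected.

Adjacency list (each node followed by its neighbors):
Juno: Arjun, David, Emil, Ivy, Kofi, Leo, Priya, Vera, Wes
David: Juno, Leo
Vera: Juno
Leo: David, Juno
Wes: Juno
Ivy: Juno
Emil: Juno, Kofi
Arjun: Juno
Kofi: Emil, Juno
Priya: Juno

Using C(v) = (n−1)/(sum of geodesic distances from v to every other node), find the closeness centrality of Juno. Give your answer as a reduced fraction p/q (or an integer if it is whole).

1

Distances from Juno: Arjun:1, David:1, Emil:1, Ivy:1, Kofi:1, Leo:1, Priya:1, Vera:1, Wes:1. Sum = 9.
n = 10, so closeness = 9/9 = 1.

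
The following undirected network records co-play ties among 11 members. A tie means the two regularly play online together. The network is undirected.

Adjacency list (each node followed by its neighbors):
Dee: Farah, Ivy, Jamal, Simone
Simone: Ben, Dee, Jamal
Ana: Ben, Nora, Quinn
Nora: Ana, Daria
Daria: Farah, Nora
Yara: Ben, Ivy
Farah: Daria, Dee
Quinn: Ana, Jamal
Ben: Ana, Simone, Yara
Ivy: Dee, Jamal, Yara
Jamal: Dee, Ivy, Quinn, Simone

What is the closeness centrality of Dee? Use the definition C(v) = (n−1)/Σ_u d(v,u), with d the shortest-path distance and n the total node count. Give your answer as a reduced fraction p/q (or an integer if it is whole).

Distances from Dee: Ana:3, Ben:2, Daria:2, Farah:1, Ivy:1, Jamal:1, Nora:3, Quinn:2, Simone:1, Yara:2. Sum = 18.
n = 11, so closeness = 10/18 = 5/9.

5/9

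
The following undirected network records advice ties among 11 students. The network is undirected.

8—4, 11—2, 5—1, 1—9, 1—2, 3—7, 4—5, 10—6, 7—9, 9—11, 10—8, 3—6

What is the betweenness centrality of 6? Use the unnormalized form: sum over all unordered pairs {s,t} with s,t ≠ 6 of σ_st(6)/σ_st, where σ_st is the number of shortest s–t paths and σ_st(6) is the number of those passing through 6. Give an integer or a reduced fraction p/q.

7

Pairs whose geodesics pass through 6 — 11–10: 1; 9–10: 1; 7–10: 1; 7–8: 1; 3–10: 1; 3–8: 1; 3–4: 1.
All other pairs contribute 0.
Summing the contributions gives betweenness(6) = 7.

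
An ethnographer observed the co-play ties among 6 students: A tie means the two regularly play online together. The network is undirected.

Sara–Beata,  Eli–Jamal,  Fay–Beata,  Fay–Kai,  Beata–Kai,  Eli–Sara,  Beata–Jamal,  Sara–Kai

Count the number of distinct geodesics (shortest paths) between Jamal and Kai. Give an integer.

The shortest distance is 2, and the only length-2 path is Jamal–Beata–Kai. So there is exactly 1 shortest path.

1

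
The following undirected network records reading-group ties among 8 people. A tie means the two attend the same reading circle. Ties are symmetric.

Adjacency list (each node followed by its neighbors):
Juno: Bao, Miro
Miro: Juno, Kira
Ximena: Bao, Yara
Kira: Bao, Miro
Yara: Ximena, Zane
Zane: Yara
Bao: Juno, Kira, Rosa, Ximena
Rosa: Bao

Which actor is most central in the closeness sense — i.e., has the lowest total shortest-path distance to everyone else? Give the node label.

Farness (sum of distances to all others) for each node — Bao:11, Juno:15, Kira:15, Miro:19, Rosa:17, Ximena:13, Yara:17, Zane:23.
The smallest farness is 11, for Bao, so Bao has the highest closeness.

Bao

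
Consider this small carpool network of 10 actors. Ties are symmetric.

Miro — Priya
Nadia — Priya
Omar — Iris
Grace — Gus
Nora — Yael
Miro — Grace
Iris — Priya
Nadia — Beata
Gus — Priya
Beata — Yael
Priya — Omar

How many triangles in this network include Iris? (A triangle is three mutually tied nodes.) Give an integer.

1

Iris's neighbors: Omar and Priya.
Neighbor pairs that are themselves tied: Iris–Omar–Priya. Each forms one triangle with Iris, for 1 in total.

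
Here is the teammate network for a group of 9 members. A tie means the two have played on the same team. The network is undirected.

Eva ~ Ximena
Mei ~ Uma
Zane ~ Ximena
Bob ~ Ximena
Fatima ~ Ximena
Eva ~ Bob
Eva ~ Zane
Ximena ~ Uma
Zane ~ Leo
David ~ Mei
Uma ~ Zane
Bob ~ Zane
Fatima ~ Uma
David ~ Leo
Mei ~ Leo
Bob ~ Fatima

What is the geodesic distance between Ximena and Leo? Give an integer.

2

One shortest route is Ximena – Zane – Leo, which uses 2 edges, and Ximena and Leo are not directly tied, so nothing shorter exists. So d(Ximena,Leo) = 2.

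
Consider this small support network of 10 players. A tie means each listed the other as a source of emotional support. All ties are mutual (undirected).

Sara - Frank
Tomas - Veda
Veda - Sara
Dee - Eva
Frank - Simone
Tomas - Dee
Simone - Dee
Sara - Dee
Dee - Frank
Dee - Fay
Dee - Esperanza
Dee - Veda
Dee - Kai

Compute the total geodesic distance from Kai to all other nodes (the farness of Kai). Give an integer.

Distances from Kai: Dee:1, Esperanza:2, Eva:2, Fay:2, Frank:2, Sara:2, Simone:2, Tomas:2, Veda:2.
Sum = 1 + 2 + 2 + 2 + 2 + 2 + 2 + 2 + 2 = 17.

17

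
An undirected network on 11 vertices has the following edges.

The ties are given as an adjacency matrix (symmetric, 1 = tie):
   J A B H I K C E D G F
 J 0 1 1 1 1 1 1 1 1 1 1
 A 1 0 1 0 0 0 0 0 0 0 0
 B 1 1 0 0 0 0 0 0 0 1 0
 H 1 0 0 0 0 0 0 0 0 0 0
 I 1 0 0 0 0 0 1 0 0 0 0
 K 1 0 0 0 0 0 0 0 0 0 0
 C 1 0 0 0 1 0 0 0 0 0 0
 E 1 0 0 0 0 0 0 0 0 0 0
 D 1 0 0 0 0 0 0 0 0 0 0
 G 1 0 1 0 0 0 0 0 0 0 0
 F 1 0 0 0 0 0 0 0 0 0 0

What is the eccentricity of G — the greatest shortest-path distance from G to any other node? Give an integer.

Distances from G: A:2, B:1, C:2, D:2, E:2, F:2, H:2, I:2, J:1, K:2.
The largest is 2 (to A, H, I, K, C, E, D, and F), so the eccentricity of G is 2.

2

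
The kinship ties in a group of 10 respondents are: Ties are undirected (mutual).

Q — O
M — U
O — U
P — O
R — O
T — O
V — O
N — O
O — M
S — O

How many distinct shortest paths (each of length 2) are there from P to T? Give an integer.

1

The shortest distance is 2, and the only length-2 path is P–O–T. So there is exactly 1 shortest path.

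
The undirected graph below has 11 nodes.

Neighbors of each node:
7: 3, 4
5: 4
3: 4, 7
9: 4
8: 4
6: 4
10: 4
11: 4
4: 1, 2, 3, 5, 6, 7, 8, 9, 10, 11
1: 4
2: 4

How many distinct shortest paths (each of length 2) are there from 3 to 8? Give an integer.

The shortest distance is 2, and the only length-2 path is 3–4–8. So there is exactly 1 shortest path.

1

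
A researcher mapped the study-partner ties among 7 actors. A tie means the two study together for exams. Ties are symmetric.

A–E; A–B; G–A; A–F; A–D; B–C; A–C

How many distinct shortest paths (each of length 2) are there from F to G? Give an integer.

The shortest distance is 2, and the only length-2 path is F–A–G. So there is exactly 1 shortest path.

1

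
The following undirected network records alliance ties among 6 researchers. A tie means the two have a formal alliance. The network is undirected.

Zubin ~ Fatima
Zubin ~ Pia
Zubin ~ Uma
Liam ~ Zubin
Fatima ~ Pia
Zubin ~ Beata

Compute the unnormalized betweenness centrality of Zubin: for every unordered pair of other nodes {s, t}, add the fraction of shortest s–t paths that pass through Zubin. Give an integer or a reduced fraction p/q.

Pairs whose geodesics pass through Zubin — Liam–Uma: 1; Liam–Pia: 1; Liam–Fatima: 1; Liam–Beata: 1; Uma–Pia: 1; Uma–Fatima: 1; Uma–Beata: 1; Pia–Beata: 1; Fatima–Beata: 1.
All other pairs contribute 0.
Summing the contributions gives betweenness(Zubin) = 9.

9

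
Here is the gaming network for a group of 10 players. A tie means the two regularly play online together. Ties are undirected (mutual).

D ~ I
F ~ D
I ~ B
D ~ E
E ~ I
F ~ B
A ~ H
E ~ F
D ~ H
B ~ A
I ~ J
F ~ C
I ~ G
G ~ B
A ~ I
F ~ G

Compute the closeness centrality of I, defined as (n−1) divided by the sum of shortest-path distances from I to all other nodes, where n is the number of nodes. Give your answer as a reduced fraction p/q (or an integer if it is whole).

9/13

Distances from I: A:1, B:1, C:3, D:1, E:1, F:2, G:1, H:2, J:1. Sum = 13.
n = 10, so closeness = 9/13.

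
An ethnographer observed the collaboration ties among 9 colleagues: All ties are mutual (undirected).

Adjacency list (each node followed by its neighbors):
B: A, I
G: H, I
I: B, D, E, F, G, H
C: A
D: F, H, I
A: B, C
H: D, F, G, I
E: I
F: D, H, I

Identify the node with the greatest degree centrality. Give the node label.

I

Degrees — A:2, B:2, C:1, D:3, E:1, F:3, G:2, H:4, I:6.
The maximum is 6, attained only by I.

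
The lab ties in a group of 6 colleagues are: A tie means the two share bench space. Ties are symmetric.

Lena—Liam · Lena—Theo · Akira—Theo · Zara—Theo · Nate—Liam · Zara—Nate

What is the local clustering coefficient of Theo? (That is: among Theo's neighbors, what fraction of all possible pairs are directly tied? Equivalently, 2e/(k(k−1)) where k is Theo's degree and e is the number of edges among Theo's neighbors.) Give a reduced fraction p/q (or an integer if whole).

0

Theo's neighbors: Akira, Lena, and Zara (k = 3).
Possible neighbor pairs: C(3,2) = 3. Edges among them: none → e = 0.
Clustering(Theo) = 0/3 = 0.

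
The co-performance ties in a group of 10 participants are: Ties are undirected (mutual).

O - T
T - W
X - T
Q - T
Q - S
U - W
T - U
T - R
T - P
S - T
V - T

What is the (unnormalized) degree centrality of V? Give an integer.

V is directly tied to T. That is 1 neighbor, so the degree of V is 1.

1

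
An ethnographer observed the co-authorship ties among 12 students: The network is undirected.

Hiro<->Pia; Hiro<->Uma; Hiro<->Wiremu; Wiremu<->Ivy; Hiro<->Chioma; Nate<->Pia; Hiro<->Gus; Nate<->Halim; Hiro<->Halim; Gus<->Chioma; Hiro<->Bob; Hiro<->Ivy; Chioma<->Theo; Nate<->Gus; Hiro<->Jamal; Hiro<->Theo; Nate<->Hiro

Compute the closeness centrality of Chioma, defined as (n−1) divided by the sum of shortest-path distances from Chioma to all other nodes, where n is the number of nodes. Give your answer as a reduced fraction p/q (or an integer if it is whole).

11/19

Distances from Chioma: Bob:2, Gus:1, Halim:2, Hiro:1, Ivy:2, Jamal:2, Nate:2, Pia:2, Theo:1, Uma:2, Wiremu:2. Sum = 19.
n = 12, so closeness = 11/19.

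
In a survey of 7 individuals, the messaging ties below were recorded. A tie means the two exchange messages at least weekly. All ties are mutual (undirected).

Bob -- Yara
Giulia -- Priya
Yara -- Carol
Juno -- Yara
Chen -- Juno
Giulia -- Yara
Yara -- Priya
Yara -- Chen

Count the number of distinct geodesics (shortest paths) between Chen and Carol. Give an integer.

The shortest distance is 2, and the only length-2 path is Chen–Yara–Carol. So there is exactly 1 shortest path.

1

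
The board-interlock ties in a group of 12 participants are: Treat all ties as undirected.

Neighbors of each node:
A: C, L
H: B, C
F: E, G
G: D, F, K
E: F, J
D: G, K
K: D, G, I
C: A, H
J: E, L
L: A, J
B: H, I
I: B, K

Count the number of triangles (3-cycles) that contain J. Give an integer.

J's neighbors are E and L, but none of them are tied to each other, so no triangle contains J.

0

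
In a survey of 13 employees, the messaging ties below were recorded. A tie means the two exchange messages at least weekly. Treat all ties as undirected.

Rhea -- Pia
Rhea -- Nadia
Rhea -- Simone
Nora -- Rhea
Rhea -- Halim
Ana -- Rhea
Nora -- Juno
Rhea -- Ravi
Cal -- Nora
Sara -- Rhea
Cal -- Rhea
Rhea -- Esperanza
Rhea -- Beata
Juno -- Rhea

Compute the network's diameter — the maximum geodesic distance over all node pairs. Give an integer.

Eccentricity of each node (its greatest distance to any other): Ana:2, Beata:2, Cal:2, Esperanza:2, Halim:2, Juno:2, Nadia:2, Nora:2, Pia:2, Ravi:2, Rhea:1, Sara:2, Simone:2.
The maximum eccentricity is 2, realized for instance by the pair Ravi–Pia via Ravi – Rhea – Pia. So the diameter is 2.

2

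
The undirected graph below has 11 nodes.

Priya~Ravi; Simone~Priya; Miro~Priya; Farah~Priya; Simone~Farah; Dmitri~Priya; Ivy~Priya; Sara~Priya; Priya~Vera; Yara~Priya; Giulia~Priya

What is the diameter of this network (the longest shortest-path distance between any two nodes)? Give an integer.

2

Eccentricity of each node (its greatest distance to any other): Dmitri:2, Farah:2, Giulia:2, Ivy:2, Miro:2, Priya:1, Ravi:2, Sara:2, Simone:2, Vera:2, Yara:2.
The maximum eccentricity is 2, realized for instance by the pair Dmitri–Ravi via Dmitri – Priya – Ravi. So the diameter is 2.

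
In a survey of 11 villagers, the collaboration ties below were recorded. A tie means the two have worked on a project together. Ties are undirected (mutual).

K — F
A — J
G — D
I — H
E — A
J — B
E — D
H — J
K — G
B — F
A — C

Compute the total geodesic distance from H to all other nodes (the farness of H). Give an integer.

28

Distances from H: A:2, B:2, C:3, D:4, E:3, F:3, G:5, I:1, J:1, K:4.
Sum = 2 + 2 + 3 + 4 + 3 + 3 + 5 + 1 + 1 + 4 = 28.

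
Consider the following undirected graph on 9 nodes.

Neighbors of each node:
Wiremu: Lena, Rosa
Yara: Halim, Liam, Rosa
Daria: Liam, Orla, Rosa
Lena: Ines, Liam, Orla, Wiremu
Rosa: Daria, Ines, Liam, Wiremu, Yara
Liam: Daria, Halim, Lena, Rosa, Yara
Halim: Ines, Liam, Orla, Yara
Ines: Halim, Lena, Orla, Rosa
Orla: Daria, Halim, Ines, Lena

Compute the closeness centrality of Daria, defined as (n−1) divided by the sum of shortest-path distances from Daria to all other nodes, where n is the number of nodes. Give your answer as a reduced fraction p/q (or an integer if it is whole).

8/13

Distances from Daria: Halim:2, Ines:2, Lena:2, Liam:1, Orla:1, Rosa:1, Wiremu:2, Yara:2. Sum = 13.
n = 9, so closeness = 8/13.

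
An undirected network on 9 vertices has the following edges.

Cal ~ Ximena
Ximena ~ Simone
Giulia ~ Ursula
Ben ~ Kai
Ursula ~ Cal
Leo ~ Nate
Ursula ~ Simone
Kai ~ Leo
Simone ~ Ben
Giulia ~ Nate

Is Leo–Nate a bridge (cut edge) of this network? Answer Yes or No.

Even without that edge, Leo still reaches Nate via Leo – Kai – Ben – Simone – Ursula – Giulia – Nate, so the network stays connected. Not a bridge.

No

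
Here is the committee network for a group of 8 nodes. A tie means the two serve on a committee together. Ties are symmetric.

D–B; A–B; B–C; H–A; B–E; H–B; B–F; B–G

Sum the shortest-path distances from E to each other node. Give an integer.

Distances from E: A:2, B:1, C:2, D:2, F:2, G:2, H:2.
Sum = 2 + 1 + 2 + 2 + 2 + 2 + 2 = 13.

13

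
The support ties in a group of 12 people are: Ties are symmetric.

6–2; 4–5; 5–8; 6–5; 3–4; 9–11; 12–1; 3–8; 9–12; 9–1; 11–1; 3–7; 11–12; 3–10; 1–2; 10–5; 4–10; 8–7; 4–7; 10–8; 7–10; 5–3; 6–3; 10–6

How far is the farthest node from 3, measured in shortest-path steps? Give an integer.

Distances from 3: 1:3, 2:2, 4:1, 5:1, 6:1, 7:1, 8:1, 9:4, 10:1, 11:4, 12:4.
The largest is 4 (to 9, 11, and 12), so the eccentricity of 3 is 4.

4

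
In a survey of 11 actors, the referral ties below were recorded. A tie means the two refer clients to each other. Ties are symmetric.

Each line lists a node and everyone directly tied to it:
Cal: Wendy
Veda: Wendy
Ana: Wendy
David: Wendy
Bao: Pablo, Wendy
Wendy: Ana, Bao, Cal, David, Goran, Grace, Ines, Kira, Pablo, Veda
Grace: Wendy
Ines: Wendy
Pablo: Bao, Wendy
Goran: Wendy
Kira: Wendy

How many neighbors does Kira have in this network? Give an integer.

1

Kira is directly tied to Wendy. That is 1 neighbor, so the degree of Kira is 1.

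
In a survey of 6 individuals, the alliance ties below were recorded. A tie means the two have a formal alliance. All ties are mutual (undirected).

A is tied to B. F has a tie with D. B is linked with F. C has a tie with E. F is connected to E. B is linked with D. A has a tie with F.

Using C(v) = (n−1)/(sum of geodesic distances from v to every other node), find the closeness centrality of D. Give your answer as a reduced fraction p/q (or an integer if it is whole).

5/9

Distances from D: A:2, B:1, C:3, E:2, F:1. Sum = 9.
n = 6, so closeness = 5/9.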